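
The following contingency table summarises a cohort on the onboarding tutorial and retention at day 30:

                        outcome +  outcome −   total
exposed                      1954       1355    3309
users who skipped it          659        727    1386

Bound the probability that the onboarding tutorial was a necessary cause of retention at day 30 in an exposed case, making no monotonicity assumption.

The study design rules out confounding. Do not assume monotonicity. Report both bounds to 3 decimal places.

0.195 ≤ PN ≤ 0.888

p₁ = P(outcome | exposed) = 1954/3309 = 0.59051
p₀ = P(outcome | unexposed) = 659/1386 = 0.47547
Under exogeneity alone the bounds on PN are max{0,(p₁−p₀)/p₁} ≤ PN ≤ min{1,(1−p₀)/p₁}.
  lower = (p₁ − p₀)/p₁ = 0.11504 / 0.59051 ≈ 0.1948
  upper = min{1, (1 − p₀)/p₁} = 0.52453 / 0.59051 ≈ 0.8883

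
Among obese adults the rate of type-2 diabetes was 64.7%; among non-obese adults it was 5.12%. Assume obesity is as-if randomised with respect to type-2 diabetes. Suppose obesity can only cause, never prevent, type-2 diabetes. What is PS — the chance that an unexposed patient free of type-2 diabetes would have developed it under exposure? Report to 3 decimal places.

PS ≈ 0.628

p₁ = 0.647, p₀ = 0.0512.
Under exogeneity and monotonicity, PS = (p₁ − p₀) / (1 − p₀).
PS = (0.647 − 0.0512) / (1 − 0.0512) = 0.5958 / 0.9488 ≈ 0.6280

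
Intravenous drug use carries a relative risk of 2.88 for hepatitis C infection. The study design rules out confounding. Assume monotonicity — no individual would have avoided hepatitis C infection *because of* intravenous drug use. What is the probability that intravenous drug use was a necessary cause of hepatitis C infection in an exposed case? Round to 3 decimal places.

PN ≈ 0.653

Under exogeneity and monotonicity, PN = (RR − 1) / RR = 1 − 1/RR.
PN = (2.88 − 1) / 2.88 = 1.88 / 2.88 ≈ 0.6528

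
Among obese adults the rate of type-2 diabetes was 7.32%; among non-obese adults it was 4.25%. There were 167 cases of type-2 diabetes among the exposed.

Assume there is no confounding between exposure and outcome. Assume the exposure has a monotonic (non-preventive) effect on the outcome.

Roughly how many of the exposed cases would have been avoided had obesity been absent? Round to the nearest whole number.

p₁ = 0.0732, p₀ = 0.0425.
PN = (p₁ − p₀)/p₁ = (0.0732 − 0.0425) / 0.0732 ≈ 0.41940.
Attributable cases ≈ PN × (exposed cases) = 0.41940 × 167 ≈ 70.04.

about 70 cases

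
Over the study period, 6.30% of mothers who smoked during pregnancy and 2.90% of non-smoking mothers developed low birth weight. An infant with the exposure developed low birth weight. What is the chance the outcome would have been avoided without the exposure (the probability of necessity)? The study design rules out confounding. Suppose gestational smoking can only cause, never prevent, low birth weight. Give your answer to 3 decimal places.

p₁ = 0.063, p₀ = 0.029.
Under exogeneity and monotonicity, PN = (p₁ − p₀) / p₁.
PN = (0.063 − 0.029) / 0.063 = 0.034 / 0.063 ≈ 0.5397

PN ≈ 0.540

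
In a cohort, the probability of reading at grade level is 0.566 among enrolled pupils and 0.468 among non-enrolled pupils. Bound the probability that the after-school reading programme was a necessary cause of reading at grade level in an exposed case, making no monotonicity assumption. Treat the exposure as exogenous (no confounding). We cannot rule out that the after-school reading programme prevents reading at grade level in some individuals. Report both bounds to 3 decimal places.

0.173 ≤ PN ≤ 0.940

Let p₁ = 0.566, p₀ = 0.468.
Under exogeneity alone the bounds on PN are max{0,(p₁−p₀)/p₁} ≤ PN ≤ min{1,(1−p₀)/p₁}.
  lower = (p₁ − p₀)/p₁ = 0.098 / 0.566 ≈ 0.1731
  upper = min{1, (1 − p₀)/p₁} = 0.532 / 0.566 ≈ 0.9399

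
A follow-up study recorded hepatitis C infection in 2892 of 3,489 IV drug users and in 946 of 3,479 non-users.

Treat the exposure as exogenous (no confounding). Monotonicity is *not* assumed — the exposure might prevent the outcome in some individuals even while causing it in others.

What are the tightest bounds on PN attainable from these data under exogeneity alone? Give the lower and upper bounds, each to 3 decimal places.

0.672 ≤ PN ≤ 0.878

p₁ = P(outcome | exposed) = 2892/3489 = 0.82889
p₀ = P(outcome | unexposed) = 946/3479 = 0.27192
Under exogeneity alone the bounds on PN are max{0,(p₁−p₀)/p₁} ≤ PN ≤ min{1,(1−p₀)/p₁}.
  lower = (p₁ − p₀)/p₁ = 0.55697 / 0.82889 ≈ 0.6720
  upper = min{1, (1 − p₀)/p₁} = 0.72808 / 0.82889 ≈ 0.8784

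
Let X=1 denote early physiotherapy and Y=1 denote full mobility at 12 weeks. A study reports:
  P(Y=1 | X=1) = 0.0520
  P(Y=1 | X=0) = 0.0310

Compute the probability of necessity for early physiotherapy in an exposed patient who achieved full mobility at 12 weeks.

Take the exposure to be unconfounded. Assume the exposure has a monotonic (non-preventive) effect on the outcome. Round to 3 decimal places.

PN ≈ 0.404

Let p₁ = 0.052, p₀ = 0.031.
Under exogeneity and monotonicity, PN = (p₁ − p₀) / p₁.
PN = (0.052 − 0.031) / 0.052 = 0.021 / 0.052 ≈ 0.4038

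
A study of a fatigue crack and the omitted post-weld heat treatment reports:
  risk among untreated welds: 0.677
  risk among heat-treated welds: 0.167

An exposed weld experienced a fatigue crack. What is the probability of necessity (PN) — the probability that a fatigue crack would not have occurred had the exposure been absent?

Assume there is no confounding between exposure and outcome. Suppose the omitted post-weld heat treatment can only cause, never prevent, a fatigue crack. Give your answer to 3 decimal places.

Let p₁ = 0.677, p₀ = 0.167.
Under exogeneity and monotonicity, PN = (p₁ − p₀) / p₁.
PN = (0.677 − 0.167) / 0.677 = 0.51 / 0.677 ≈ 0.7533

PN ≈ 0.753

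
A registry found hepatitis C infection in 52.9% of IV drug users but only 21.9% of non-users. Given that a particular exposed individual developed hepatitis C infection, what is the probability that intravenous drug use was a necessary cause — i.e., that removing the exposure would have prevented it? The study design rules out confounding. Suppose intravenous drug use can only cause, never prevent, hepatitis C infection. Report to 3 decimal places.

PN ≈ 0.586

p₁ = 0.529, p₀ = 0.219.
Under exogeneity and monotonicity, PN = (p₁ − p₀) / p₁.
PN = (0.529 − 0.219) / 0.529 = 0.31 / 0.529 ≈ 0.5860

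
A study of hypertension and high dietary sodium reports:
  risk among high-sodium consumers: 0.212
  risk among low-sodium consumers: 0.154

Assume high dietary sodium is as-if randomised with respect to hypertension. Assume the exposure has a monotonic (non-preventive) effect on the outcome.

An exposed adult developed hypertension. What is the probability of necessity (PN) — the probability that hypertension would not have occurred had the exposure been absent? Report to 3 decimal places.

Let p₁ = 0.212, p₀ = 0.154.
Under exogeneity and monotonicity, PN = (p₁ − p₀) / p₁.
PN = (0.212 − 0.154) / 0.212 = 0.058 / 0.212 ≈ 0.2736

PN ≈ 0.274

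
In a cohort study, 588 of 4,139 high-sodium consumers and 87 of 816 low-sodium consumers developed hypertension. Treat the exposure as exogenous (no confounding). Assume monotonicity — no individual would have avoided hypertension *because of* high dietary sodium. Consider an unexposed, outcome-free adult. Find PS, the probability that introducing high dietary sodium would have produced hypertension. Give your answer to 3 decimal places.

PS ≈ 0.040

p₁ = P(outcome | exposed) = 588/4139 = 0.14206
p₀ = P(outcome | unexposed) = 87/816 = 0.10662
Under exogeneity and monotonicity, PS = (p₁ − p₀) / (1 − p₀).
PS = (0.14206 − 0.10662) / (1 − 0.10662) = 0.035446 / 0.89338 ≈ 0.0397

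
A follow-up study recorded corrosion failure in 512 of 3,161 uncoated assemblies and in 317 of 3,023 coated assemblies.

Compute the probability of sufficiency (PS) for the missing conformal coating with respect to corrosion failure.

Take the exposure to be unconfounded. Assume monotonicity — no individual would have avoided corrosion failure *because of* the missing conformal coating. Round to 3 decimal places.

p₁ = P(outcome | exposed) = 512/3161 = 0.16197
p₀ = P(outcome | unexposed) = 317/3023 = 0.10486
Under exogeneity and monotonicity, PS = (p₁ − p₀) / (1 − p₀).
PS = (0.16197 − 0.10486) / (1 − 0.10486) = 0.057111 / 0.89514 ≈ 0.0638

PS ≈ 0.064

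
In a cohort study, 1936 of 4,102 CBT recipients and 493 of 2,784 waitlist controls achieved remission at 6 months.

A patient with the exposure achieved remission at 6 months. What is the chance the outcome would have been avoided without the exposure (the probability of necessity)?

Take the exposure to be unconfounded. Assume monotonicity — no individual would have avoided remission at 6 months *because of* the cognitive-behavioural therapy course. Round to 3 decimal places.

PN ≈ 0.625

p₁ = P(outcome | exposed) = 1936/4102 = 0.47196
p₀ = P(outcome | unexposed) = 493/2784 = 0.17708
Under exogeneity and monotonicity, PN = (p₁ − p₀) / p₁.
PN = (0.47196 − 0.17708) / 0.47196 = 0.29488 / 0.47196 ≈ 0.6248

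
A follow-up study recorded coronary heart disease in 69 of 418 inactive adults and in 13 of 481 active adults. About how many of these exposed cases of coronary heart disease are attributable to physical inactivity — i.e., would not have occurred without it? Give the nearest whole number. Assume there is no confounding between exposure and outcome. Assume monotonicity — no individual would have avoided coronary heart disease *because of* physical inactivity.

about 58 cases

p₁ = P(outcome | exposed) = 69/418 = 0.16507
p₀ = P(outcome | unexposed) = 13/481 = 0.027027
PN = (p₁ − p₀)/p₁ = (0.16507 − 0.027027) / 0.16507 ≈ 0.83627.
Attributable cases ≈ PN × (exposed cases) = 0.83627 × 69 ≈ 57.70.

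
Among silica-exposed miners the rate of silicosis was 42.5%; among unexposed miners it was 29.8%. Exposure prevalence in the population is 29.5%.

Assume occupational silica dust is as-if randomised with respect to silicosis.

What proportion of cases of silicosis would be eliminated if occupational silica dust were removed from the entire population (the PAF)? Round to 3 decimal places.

PAF ≈ 0.112

p₁ = 0.425, p₀ = 0.298.
Overall risk P(Y=1) = π·p₁ + (1−π)·p₀ = 0.295×0.425 + 0.705×0.298 = 0.33547.
Under exogeneity, PAF = [P(Y=1) − p₀] / P(Y=1).
PAF = (0.33547 − 0.298) / 0.33547 ≈ 0.1117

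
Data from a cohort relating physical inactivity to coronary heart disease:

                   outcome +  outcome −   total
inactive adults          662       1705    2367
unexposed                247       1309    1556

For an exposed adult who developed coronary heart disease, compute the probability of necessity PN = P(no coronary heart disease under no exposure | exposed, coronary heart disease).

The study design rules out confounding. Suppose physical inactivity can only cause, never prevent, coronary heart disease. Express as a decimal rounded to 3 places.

PN ≈ 0.432

p₁ = P(outcome | exposed) = 662/2367 = 0.27968
p₀ = P(outcome | unexposed) = 247/1556 = 0.15874
Under exogeneity and monotonicity, PN = (p₁ − p₀)/p₁.
PN = (0.27968 − 0.15874) / 0.27968 ≈ 0.4324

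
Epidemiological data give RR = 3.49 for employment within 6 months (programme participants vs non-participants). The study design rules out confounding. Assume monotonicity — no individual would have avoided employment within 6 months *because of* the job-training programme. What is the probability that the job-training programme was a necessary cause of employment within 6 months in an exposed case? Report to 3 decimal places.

PN ≈ 0.713

Under exogeneity and monotonicity, PN = (RR − 1) / RR = 1 − 1/RR.
PN = (3.49 − 1) / 3.49 = 2.49 / 3.49 ≈ 0.7135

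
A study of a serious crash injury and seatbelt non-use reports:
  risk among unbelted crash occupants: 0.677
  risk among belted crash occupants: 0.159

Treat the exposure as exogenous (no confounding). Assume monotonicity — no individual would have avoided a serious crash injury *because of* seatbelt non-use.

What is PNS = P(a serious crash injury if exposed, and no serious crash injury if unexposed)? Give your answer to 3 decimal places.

Let p₁ = 0.677, p₀ = 0.159.
Under exogeneity and monotonicity, PNS = p₁ − p₀.
PNS = 0.677 − 0.159 = 0.518

PNS ≈ 0.518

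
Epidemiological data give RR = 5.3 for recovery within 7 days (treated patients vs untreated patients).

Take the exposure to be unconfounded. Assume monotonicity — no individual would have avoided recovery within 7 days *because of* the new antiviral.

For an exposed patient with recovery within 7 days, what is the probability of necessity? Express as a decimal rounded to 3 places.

PN ≈ 0.811

Under exogeneity and monotonicity, PN = (RR − 1) / RR = 1 − 1/RR.
PN = (5.3 − 1) / 5.3 = 4.3 / 5.3 ≈ 0.8113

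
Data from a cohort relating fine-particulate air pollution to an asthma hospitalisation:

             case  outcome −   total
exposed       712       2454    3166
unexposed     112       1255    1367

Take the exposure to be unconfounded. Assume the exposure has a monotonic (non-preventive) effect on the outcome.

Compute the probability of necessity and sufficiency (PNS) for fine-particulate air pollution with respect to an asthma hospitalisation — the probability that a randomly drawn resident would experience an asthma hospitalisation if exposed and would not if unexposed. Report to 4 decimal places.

p₁ = P(outcome | exposed) = 712/3166 = 0.22489
p₀ = P(outcome | unexposed) = 112/1367 = 0.081931
Under exogeneity and monotonicity, PNS = p₁ − p₀.
PNS = 0.22489 − 0.081931 = 0.14296

PNS ≈ 0.1430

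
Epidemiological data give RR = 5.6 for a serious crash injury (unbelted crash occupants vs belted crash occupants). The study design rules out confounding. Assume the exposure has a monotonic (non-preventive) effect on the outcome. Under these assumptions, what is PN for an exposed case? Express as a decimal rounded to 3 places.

PN ≈ 0.821

Under exogeneity and monotonicity, PN = (RR − 1) / RR = 1 − 1/RR.
PN = (5.6 − 1) / 5.6 = 4.6 / 5.6 ≈ 0.8214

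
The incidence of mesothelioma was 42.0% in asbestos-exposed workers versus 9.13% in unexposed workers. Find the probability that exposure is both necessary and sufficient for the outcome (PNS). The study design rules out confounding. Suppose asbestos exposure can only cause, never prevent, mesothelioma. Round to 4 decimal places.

p₁ = 0.42, p₀ = 0.0913.
Under exogeneity and monotonicity, PNS = p₁ − p₀.
PNS = 0.42 − 0.0913 = 0.3287

PNS ≈ 0.3287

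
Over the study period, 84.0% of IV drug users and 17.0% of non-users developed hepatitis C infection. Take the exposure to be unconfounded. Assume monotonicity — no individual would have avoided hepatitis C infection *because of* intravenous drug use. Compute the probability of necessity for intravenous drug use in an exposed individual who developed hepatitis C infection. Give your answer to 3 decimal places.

p₁ = 0.84, p₀ = 0.17.
Under exogeneity and monotonicity, PN = (p₁ − p₀) / p₁.
PN = (0.84 − 0.17) / 0.84 = 0.67 / 0.84 ≈ 0.7976

PN ≈ 0.798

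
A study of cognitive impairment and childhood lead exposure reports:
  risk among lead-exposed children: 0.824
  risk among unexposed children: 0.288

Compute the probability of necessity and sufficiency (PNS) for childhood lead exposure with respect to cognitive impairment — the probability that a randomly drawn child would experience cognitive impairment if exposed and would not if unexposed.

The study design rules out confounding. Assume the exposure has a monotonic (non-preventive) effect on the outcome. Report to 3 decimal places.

PNS ≈ 0.536

Let p₁ = 0.824, p₀ = 0.288.
Under exogeneity and monotonicity, PNS = p₁ − p₀.
PNS = 0.824 − 0.288 = 0.536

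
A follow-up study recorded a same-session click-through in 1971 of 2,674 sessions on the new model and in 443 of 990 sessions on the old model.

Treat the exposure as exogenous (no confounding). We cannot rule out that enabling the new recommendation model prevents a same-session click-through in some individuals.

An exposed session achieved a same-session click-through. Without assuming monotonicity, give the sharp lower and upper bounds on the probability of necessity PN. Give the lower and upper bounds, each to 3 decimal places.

p₁ = P(outcome | exposed) = 1971/2674 = 0.7371
p₀ = P(outcome | unexposed) = 443/990 = 0.44747
Under exogeneity alone the bounds on PN are max{0,(p₁−p₀)/p₁} ≤ PN ≤ min{1,(1−p₀)/p₁}.
  lower = (p₁ − p₀)/p₁ = 0.28962 / 0.7371 ≈ 0.3929
  upper = min{1, (1 − p₀)/p₁} = 0.55253 / 0.7371 ≈ 0.7496

0.393 ≤ PN ≤ 0.750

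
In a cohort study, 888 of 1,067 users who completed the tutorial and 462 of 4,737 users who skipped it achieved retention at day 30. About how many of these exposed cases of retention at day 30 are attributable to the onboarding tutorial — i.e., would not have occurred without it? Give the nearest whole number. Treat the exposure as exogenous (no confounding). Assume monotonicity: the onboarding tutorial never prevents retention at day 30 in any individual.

p₁ = P(outcome | exposed) = 888/1067 = 0.83224
p₀ = P(outcome | unexposed) = 462/4737 = 0.09753
PN = (p₁ − p₀)/p₁ = (0.83224 − 0.09753) / 0.83224 ≈ 0.88281.
Attributable cases ≈ PN × (exposed cases) = 0.88281 × 888 ≈ 783.94.

about 784 cases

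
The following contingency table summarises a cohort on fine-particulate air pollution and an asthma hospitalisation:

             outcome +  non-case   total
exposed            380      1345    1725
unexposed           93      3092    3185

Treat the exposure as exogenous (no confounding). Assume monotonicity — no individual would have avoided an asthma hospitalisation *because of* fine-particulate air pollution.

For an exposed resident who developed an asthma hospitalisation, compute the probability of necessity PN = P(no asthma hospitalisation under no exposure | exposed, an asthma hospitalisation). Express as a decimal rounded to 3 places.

p₁ = P(outcome | exposed) = 380/1725 = 0.22029
p₀ = P(outcome | unexposed) = 93/3185 = 0.029199
Under exogeneity and monotonicity, PN = (p₁ − p₀)/p₁.
PN = (0.22029 − 0.029199) / 0.22029 ≈ 0.8675

PN ≈ 0.867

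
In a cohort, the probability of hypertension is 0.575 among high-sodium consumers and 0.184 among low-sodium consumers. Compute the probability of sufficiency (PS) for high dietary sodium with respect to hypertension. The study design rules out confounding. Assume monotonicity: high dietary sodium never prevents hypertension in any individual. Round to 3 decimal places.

Let p₁ = 0.575, p₀ = 0.184.
Under exogeneity and monotonicity, PS = (p₁ − p₀) / (1 − p₀).
PS = (0.575 − 0.184) / (1 − 0.184) = 0.391 / 0.816 ≈ 0.4792

PS ≈ 0.479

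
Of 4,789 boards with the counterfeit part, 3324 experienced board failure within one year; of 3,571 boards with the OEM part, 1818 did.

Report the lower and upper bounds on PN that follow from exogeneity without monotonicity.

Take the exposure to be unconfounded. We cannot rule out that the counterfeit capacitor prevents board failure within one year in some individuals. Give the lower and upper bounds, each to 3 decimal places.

0.267 ≤ PN ≤ 0.707

p₁ = P(outcome | exposed) = 3324/4789 = 0.69409
p₀ = P(outcome | unexposed) = 1818/3571 = 0.5091
Under exogeneity alone the bounds on PN are max{0,(p₁−p₀)/p₁} ≤ PN ≤ min{1,(1−p₀)/p₁}.
  lower = (p₁ − p₀)/p₁ = 0.18499 / 0.69409 ≈ 0.2665
  upper = min{1, (1 − p₀)/p₁} = 0.4909 / 0.69409 ≈ 0.7073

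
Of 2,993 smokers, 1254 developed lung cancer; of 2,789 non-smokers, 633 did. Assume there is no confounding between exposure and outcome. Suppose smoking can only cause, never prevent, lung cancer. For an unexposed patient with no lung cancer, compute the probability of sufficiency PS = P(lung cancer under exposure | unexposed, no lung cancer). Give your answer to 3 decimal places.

PS ≈ 0.248

p₁ = P(outcome | exposed) = 1254/2993 = 0.41898
p₀ = P(outcome | unexposed) = 633/2789 = 0.22696
Under exogeneity and monotonicity, PS = (p₁ − p₀) / (1 − p₀).
PS = (0.41898 − 0.22696) / (1 − 0.22696) = 0.19201 / 0.77304 ≈ 0.2484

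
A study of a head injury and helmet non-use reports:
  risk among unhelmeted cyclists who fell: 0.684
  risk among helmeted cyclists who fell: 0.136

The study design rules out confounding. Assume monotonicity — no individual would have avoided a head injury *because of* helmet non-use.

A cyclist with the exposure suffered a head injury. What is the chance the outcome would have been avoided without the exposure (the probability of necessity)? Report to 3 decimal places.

PN ≈ 0.801

Let p₁ = 0.684, p₀ = 0.136.
Under exogeneity and monotonicity, PN = (p₁ − p₀) / p₁.
PN = (0.684 − 0.136) / 0.684 = 0.548 / 0.684 ≈ 0.8012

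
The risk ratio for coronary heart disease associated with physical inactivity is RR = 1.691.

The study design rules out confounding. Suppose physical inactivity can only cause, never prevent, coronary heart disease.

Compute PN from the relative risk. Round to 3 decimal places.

Under exogeneity and monotonicity, PN = (RR − 1) / RR = 1 − 1/RR.
PN = (1.691 − 1) / 1.691 = 0.691 / 1.691 ≈ 0.4086

PN ≈ 0.409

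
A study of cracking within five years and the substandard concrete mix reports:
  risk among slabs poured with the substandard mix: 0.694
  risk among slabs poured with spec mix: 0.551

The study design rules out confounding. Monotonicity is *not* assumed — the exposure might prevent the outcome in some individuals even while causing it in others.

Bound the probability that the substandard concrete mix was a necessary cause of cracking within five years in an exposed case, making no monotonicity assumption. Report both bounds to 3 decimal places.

Let p₁ = 0.694, p₀ = 0.551.
Under exogeneity alone the bounds on PN are max{0,(p₁−p₀)/p₁} ≤ PN ≤ min{1,(1−p₀)/p₁}.
  lower = (p₁ − p₀)/p₁ = 0.143 / 0.694 ≈ 0.2061
  upper = min{1, (1 − p₀)/p₁} = 0.449 / 0.694 ≈ 0.6470

0.206 ≤ PN ≤ 0.647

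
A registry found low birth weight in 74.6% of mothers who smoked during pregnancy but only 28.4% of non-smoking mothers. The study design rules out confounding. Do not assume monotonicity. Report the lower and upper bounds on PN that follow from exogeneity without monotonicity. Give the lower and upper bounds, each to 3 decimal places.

p₁ = 0.746, p₀ = 0.284.
Under exogeneity alone the bounds on PN are max{0,(p₁−p₀)/p₁} ≤ PN ≤ min{1,(1−p₀)/p₁}.
  lower = (p₁ − p₀)/p₁ = 0.462 / 0.746 ≈ 0.6193
  upper = min{1, (1 − p₀)/p₁} = 0.716 / 0.746 ≈ 0.9598

0.619 ≤ PN ≤ 0.960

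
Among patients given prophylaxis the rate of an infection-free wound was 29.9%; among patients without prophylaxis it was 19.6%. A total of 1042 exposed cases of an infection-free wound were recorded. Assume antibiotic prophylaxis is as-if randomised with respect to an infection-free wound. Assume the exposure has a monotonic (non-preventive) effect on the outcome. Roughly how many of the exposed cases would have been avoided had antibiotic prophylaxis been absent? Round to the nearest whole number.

about 359 cases

p₁ = 0.299, p₀ = 0.196.
PN = (p₁ − p₀)/p₁ = (0.299 − 0.196) / 0.299 ≈ 0.34448.
Attributable cases ≈ PN × (exposed cases) = 0.34448 × 1042 ≈ 358.95.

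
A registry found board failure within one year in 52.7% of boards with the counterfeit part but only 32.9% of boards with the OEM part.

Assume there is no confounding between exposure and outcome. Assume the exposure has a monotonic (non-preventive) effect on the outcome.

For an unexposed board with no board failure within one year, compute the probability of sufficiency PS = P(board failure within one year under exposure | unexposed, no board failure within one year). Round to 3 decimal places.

PS ≈ 0.295

p₁ = 0.527, p₀ = 0.329.
Under exogeneity and monotonicity, PS = (p₁ − p₀) / (1 − p₀).
PS = (0.527 − 0.329) / (1 − 0.329) = 0.198 / 0.671 ≈ 0.2951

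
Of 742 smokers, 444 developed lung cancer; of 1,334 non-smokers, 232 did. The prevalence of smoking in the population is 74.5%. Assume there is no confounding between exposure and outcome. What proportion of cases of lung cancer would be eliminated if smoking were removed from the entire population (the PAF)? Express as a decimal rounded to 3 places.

PAF ≈ 0.645

p₁ = P(outcome | exposed) = 444/742 = 0.59838
p₀ = P(outcome | unexposed) = 232/1334 = 0.17391
Overall risk P(Y=1) = π·p₁ + (1−π)·p₀ = 0.745×0.59838 + 0.255×0.17391 = 0.49014.
Under exogeneity, PAF = [P(Y=1) − p₀] / P(Y=1).
PAF = (0.49014 − 0.17391) / 0.49014 ≈ 0.6452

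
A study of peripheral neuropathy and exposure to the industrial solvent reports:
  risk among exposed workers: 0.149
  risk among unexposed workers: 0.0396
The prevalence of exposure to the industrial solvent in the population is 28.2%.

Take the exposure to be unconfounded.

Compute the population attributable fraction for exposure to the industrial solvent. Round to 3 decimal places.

Let p₁ = 0.149, p₀ = 0.0396.
Overall risk P(Y=1) = π·p₁ + (1−π)·p₀ = 0.282×0.149 + 0.718×0.0396 = 0.070451.
Under exogeneity, PAF = [P(Y=1) − p₀] / P(Y=1).
PAF = (0.070451 − 0.0396) / 0.070451 ≈ 0.4379

PAF ≈ 0.438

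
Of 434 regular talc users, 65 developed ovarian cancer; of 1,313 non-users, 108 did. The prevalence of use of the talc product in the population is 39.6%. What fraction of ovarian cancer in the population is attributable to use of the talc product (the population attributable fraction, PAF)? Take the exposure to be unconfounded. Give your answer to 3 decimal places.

PAF ≈ 0.245

p₁ = P(outcome | exposed) = 65/434 = 0.14977
p₀ = P(outcome | unexposed) = 108/1313 = 0.082254
Overall risk P(Y=1) = π·p₁ + (1−π)·p₀ = 0.396×0.14977 + 0.604×0.082254 = 0.10899.
Under exogeneity, PAF = [P(Y=1) − p₀] / P(Y=1).
PAF = (0.10899 − 0.082254) / 0.10899 ≈ 0.2453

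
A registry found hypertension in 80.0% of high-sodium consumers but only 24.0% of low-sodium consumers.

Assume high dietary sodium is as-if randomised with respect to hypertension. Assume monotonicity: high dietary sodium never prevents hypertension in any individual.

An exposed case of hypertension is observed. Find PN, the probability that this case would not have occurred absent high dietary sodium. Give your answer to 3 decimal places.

p₁ = 0.8, p₀ = 0.24.
Under exogeneity and monotonicity, PN = (p₁ − p₀) / p₁.
PN = (0.8 − 0.24) / 0.8 = 0.56 / 0.8 ≈ 0.7000

PN ≈ 0.700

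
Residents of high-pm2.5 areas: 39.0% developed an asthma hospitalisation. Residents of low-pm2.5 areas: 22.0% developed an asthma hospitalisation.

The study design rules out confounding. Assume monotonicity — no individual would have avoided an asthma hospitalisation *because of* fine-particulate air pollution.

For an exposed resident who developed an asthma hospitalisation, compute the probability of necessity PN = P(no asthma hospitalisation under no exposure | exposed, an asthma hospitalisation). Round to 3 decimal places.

p₁ = 0.39, p₀ = 0.22.
Under exogeneity and monotonicity, PN = (p₁ − p₀) / p₁.
PN = (0.39 − 0.22) / 0.39 = 0.17 / 0.39 ≈ 0.4359

PN ≈ 0.436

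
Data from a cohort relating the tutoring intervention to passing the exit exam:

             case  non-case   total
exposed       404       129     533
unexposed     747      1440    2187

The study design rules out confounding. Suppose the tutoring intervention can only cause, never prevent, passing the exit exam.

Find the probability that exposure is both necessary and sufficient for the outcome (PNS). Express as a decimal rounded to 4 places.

p₁ = P(outcome | exposed) = 404/533 = 0.75797
p₀ = P(outcome | unexposed) = 747/2187 = 0.34156
Under exogeneity and monotonicity, PNS = p₁ − p₀.
PNS = 0.75797 − 0.34156 = 0.41641

PNS ≈ 0.4164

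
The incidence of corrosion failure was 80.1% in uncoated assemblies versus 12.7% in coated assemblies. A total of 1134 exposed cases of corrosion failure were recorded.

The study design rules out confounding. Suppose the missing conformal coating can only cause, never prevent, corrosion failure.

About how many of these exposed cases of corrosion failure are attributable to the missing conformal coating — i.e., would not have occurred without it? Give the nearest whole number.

about 954 cases

p₁ = 0.801, p₀ = 0.127.
PN = (p₁ − p₀)/p₁ = (0.801 − 0.127) / 0.801 ≈ 0.84145.
Attributable cases ≈ PN × (exposed cases) = 0.84145 × 1134 ≈ 954.20.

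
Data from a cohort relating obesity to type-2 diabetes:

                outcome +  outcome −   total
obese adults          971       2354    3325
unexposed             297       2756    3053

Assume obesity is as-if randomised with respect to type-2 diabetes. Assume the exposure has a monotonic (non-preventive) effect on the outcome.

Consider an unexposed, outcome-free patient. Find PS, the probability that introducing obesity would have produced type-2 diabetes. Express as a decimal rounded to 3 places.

p₁ = P(outcome | exposed) = 971/3325 = 0.29203
p₀ = P(outcome | unexposed) = 297/3053 = 0.097281
Under exogeneity and monotonicity, PS = (p₁ − p₀) / (1 − p₀).
PS = (0.29203 − 0.097281) / (1 − 0.097281) = 0.19475 / 0.90272 ≈ 0.2157

PS ≈ 0.216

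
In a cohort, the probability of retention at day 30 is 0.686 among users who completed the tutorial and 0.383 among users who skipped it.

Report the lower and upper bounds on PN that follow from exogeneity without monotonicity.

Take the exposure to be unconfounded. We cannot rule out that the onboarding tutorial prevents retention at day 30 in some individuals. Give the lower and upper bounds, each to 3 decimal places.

0.442 ≤ PN ≤ 0.899

Let p₁ = 0.686, p₀ = 0.383.
Under exogeneity alone the bounds on PN are max{0,(p₁−p₀)/p₁} ≤ PN ≤ min{1,(1−p₀)/p₁}.
  lower = (p₁ − p₀)/p₁ = 0.303 / 0.686 ≈ 0.4417
  upper = min{1, (1 − p₀)/p₁} = 0.617 / 0.686 ≈ 0.8994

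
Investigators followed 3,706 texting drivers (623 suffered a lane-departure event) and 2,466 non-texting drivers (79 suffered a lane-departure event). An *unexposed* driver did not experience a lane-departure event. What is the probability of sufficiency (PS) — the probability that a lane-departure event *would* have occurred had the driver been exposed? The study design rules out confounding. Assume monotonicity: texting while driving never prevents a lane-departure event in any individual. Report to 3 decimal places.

p₁ = P(outcome | exposed) = 623/3706 = 0.16811
p₀ = P(outcome | unexposed) = 79/2466 = 0.032036
Under exogeneity and monotonicity, PS = (p₁ − p₀) / (1 − p₀).
PS = (0.16811 − 0.032036) / (1 − 0.032036) = 0.13607 / 0.96796 ≈ 0.1406

PS ≈ 0.141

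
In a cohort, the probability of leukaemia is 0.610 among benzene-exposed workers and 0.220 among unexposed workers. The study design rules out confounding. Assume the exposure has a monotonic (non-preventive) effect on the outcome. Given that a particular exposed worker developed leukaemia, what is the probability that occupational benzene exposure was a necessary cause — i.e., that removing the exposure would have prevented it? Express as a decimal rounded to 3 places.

Let p₁ = 0.61, p₀ = 0.22.
Under exogeneity and monotonicity, PN = (p₁ − p₀) / p₁.
PN = (0.61 − 0.22) / 0.61 = 0.39 / 0.61 ≈ 0.6393

PN ≈ 0.639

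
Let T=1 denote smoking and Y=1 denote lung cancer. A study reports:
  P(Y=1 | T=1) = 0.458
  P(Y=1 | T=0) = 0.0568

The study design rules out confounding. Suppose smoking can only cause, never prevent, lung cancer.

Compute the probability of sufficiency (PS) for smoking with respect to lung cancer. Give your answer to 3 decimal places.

PS ≈ 0.425

Let p₁ = 0.458, p₀ = 0.0568.
Under exogeneity and monotonicity, PS = (p₁ − p₀) / (1 − p₀).
PS = (0.458 − 0.0568) / (1 − 0.0568) = 0.4012 / 0.9432 ≈ 0.4254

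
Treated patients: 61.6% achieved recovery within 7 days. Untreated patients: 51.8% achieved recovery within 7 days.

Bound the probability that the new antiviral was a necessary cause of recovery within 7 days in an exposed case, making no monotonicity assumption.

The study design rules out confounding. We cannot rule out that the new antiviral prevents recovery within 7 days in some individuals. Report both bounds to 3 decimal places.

0.159 ≤ PN ≤ 0.782

p₁ = 0.616, p₀ = 0.518.
Under exogeneity alone the bounds on PN are max{0,(p₁−p₀)/p₁} ≤ PN ≤ min{1,(1−p₀)/p₁}.
  lower = (p₁ − p₀)/p₁ = 0.098 / 0.616 ≈ 0.1591
  upper = min{1, (1 − p₀)/p₁} = 0.482 / 0.616 ≈ 0.7825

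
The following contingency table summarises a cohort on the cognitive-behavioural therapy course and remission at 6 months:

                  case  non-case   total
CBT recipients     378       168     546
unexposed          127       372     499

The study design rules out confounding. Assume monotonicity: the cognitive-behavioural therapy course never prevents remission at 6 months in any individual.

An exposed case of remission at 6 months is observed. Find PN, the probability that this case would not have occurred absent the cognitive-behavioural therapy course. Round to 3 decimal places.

p₁ = P(outcome | exposed) = 378/546 = 0.69231
p₀ = P(outcome | unexposed) = 127/499 = 0.25451
Under exogeneity and monotonicity, PN = (p₁ − p₀)/p₁.
PN = (0.69231 − 0.25451) / 0.69231 ≈ 0.6324

PN ≈ 0.632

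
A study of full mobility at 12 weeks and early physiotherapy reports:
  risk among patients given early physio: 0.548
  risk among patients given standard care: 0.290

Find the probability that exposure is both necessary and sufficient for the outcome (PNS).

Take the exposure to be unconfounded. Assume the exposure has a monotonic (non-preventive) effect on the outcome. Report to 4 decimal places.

PNS ≈ 0.2580

Let p₁ = 0.548, p₀ = 0.29.
Under exogeneity and monotonicity, PNS = p₁ − p₀.
PNS = 0.548 − 0.29 = 0.258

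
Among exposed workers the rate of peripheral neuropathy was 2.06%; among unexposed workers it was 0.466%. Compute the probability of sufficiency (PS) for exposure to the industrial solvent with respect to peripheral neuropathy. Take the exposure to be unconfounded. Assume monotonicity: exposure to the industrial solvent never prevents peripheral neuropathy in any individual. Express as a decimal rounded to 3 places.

PS ≈ 0.016

p₁ = 0.0206, p₀ = 0.00466.
Under exogeneity and monotonicity, PS = (p₁ − p₀) / (1 − p₀).
PS = (0.0206 − 0.00466) / (1 − 0.00466) = 0.01594 / 0.99534 ≈ 0.0160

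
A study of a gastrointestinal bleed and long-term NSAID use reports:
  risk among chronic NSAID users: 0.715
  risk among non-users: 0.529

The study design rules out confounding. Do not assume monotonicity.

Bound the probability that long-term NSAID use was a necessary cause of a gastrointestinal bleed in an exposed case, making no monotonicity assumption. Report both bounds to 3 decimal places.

0.260 ≤ PN ≤ 0.659

Let p₁ = 0.715, p₀ = 0.529.
Under exogeneity alone the bounds on PN are max{0,(p₁−p₀)/p₁} ≤ PN ≤ min{1,(1−p₀)/p₁}.
  lower = (p₁ − p₀)/p₁ = 0.186 / 0.715 ≈ 0.2601
  upper = min{1, (1 − p₀)/p₁} = 0.471 / 0.715 ≈ 0.6587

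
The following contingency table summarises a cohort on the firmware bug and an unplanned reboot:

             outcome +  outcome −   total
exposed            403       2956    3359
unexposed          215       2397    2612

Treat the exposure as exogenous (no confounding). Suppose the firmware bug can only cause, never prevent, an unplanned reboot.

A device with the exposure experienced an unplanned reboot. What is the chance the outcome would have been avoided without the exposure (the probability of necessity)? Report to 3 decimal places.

p₁ = P(outcome | exposed) = 403/3359 = 0.11998
p₀ = P(outcome | unexposed) = 215/2612 = 0.082312
Under exogeneity and monotonicity, PN = (p₁ − p₀) / p₁.
PN = (0.11998 − 0.082312) / 0.11998 = 0.037664 / 0.11998 ≈ 0.3139

PN ≈ 0.314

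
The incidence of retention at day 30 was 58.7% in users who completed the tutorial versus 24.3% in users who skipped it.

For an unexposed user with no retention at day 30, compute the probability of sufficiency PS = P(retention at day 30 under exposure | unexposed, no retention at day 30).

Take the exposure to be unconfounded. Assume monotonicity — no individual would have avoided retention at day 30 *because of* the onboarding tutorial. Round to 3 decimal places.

p₁ = 0.587, p₀ = 0.243.
Under exogeneity and monotonicity, PS = (p₁ − p₀) / (1 − p₀).
PS = (0.587 − 0.243) / (1 − 0.243) = 0.344 / 0.757 ≈ 0.4544

PS ≈ 0.454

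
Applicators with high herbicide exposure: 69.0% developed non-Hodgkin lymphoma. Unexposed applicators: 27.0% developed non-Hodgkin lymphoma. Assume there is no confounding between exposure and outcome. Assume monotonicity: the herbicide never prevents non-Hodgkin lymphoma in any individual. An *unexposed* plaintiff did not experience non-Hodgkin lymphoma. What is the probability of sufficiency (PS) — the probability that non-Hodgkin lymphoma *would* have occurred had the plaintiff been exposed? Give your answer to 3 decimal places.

PS ≈ 0.575

p₁ = 0.69, p₀ = 0.27.
Under exogeneity and monotonicity, PS = (p₁ − p₀) / (1 − p₀).
PS = (0.69 − 0.27) / (1 − 0.27) = 0.42 / 0.73 ≈ 0.5753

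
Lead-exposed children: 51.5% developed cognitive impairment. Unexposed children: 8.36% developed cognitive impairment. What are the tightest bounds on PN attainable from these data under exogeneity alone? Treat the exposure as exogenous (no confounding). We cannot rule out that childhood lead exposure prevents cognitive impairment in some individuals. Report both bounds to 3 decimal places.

p₁ = 0.515, p₀ = 0.0836.
Under exogeneity alone the bounds on PN are max{0,(p₁−p₀)/p₁} ≤ PN ≤ min{1,(1−p₀)/p₁}.
  lower = (p₁ − p₀)/p₁ = 0.4314 / 0.515 ≈ 0.8377
  upper = min{1, (1 − p₀)/p₁} = 0.9164 / 0.515 ≈ 1.7794 → capped at 1

0.838 ≤ PN ≤ 1.000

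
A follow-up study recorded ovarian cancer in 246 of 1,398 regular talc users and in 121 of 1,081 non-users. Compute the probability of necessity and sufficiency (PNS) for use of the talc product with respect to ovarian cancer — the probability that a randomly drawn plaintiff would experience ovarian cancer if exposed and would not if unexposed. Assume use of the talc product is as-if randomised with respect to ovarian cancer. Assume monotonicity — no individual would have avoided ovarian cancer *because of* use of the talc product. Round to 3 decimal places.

PNS ≈ 0.064

p₁ = P(outcome | exposed) = 246/1398 = 0.17597
p₀ = P(outcome | unexposed) = 121/1081 = 0.11193
Under exogeneity and monotonicity, PNS = p₁ − p₀.
PNS = 0.17597 − 0.11193 = 0.064032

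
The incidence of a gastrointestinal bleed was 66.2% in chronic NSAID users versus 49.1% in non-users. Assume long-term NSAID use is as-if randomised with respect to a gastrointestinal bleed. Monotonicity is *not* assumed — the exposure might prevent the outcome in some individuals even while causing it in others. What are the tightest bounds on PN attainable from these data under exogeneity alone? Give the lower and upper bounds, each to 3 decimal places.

0.258 ≤ PN ≤ 0.769

p₁ = 0.662, p₀ = 0.491.
Under exogeneity alone the bounds on PN are max{0,(p₁−p₀)/p₁} ≤ PN ≤ min{1,(1−p₀)/p₁}.
  lower = (p₁ − p₀)/p₁ = 0.171 / 0.662 ≈ 0.2583
  upper = min{1, (1 − p₀)/p₁} = 0.509 / 0.662 ≈ 0.7689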